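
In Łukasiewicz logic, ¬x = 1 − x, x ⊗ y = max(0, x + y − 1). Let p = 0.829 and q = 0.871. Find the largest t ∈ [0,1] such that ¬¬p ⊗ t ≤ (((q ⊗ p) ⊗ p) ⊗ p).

0.529

¬p = 1 − 0.829 = 0.171
¬¬p = 1 − 0.171 = 0.829
So the left factor is ¬¬p = 0.829.
q ⊗ p = max(0, 0.871 + 0.829 − 1) = max(0, 0.700) = 0.700
(q ⊗ p) ⊗ p = max(0, 0.700 + 0.829 − 1) = max(0, 0.529) = 0.529
((q ⊗ p) ⊗ p) ⊗ p = max(0, 0.529 + 0.829 − 1) = max(0, 0.358) = 0.358
So the right-hand bound is ((q ⊗ p) ⊗ p) ⊗ p = 0.358.
The residuum of the Łukasiewicz t-norm gives the supremum: min(1, 1 − 0.829 + 0.358).
1 − 0.829 + 0.358 = 0.529, so t = min(1, 0.529) = 0.529.
Check: 0.829 ⊗ 0.529 = max(0, 0.358) = 0.358 ≤ 0.358.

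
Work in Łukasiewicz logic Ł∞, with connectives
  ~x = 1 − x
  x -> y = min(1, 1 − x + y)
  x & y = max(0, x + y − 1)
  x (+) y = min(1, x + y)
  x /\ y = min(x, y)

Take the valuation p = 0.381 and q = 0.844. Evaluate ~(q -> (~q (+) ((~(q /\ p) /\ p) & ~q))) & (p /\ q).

0.069

~q = 1 − 0.844 = 0.156
q /\ p = min(0.844, 0.381) = 0.381
~(q /\ p) = 1 − 0.381 = 0.619
~(q /\ p) /\ p = min(0.619, 0.381) = 0.381
(~(q /\ p) /\ p) & ~q = max(0, 0.381 + 0.156 − 1) = max(0, -0.463) = 0.000
~q (+) ((~(q /\ p) /\ p) & ~q) = min(1, 0.156 + 0.000) = min(1, 0.156) = 0.156
q -> (~q (+) ((~(q /\ p) /\ p) & ~q)) = min(1, 1 − 0.844 + 0.156) = min(1, 0.312) = 0.312
~(q -> (~q (+) ((~(q /\ p) /\ p) & ~q))) = 1 − 0.312 = 0.688
p /\ q = min(0.381, 0.844) = 0.381
~(q -> (~q (+) ((~(q /\ p) /\ p) & ~q))) & (p /\ q) = max(0, 0.688 + 0.381 − 1) = max(0, 0.069) = 0.069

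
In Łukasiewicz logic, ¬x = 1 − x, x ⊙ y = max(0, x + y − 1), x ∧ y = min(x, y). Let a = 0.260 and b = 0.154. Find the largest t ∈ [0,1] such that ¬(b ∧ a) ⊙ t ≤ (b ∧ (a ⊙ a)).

0.154

b ∧ a = min(0.154, 0.260) = 0.154
¬(b ∧ a) = 1 − 0.154 = 0.846
So the left factor is ¬(b ∧ a) = 0.846.
a ⊙ a = max(0, 0.260 + 0.260 − 1) = max(0, -0.480) = 0.000
b ∧ (a ⊙ a) = min(0.154, 0.000) = 0.000
So the right-hand bound is b ∧ (a ⊙ a) = 0.000.
The residuum of the Łukasiewicz t-norm gives the supremum: min(1, 1 − 0.846 + 0.000).
1 − 0.846 + 0.000 = 0.154, so t = min(1, 0.154) = 0.154.
Check: 0.846 ⊙ 0.154 = max(0, 0.000) = 0.000 ≤ 0.000.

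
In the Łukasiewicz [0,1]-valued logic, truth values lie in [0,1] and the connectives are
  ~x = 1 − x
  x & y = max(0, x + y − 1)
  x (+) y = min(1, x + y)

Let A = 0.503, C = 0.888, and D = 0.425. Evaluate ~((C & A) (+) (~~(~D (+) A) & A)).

C & A = max(0, 0.888 + 0.503 − 1) = max(0, 0.391) = 0.391
~D = 1 − 0.425 = 0.575
~D (+) A = min(1, 0.575 + 0.503) = min(1, 1.078) = 1.000
~(~D (+) A) = 1 − 1.000 = 0.000
~~(~D (+) A) = 1 − 0.000 = 1.000
~~(~D (+) A) & A = max(0, 1.000 + 0.503 − 1) = max(0, 0.503) = 0.503
(C & A) (+) (~~(~D (+) A) & A) = min(1, 0.391 + 0.503) = min(1, 0.894) = 0.894
~((C & A) (+) (~~(~D (+) A) & A)) = 1 − 0.894 = 0.106

0.106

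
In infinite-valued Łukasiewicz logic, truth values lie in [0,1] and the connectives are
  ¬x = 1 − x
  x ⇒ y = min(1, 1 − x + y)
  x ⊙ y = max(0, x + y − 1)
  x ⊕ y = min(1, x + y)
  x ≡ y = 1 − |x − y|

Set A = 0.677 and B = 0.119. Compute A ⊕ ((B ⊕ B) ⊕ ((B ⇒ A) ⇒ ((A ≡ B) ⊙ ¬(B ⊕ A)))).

0.915

B ⊕ B = min(1, 0.119 + 0.119) = min(1, 0.238) = 0.238
B ⇒ A = min(1, 1 − 0.119 + 0.677) = min(1, 1.558) = 1.000
A ≡ B = 1 − |0.677 − 0.119| = 1 − 0.558 = 0.442
B ⊕ A = min(1, 0.119 + 0.677) = min(1, 0.796) = 0.796
¬(B ⊕ A) = 1 − 0.796 = 0.204
(A ≡ B) ⊙ ¬(B ⊕ A) = max(0, 0.442 + 0.204 − 1) = max(0, -0.354) = 0.000
(B ⇒ A) ⇒ ((A ≡ B) ⊙ ¬(B ⊕ A)) = min(1, 1 − 1.000 + 0.000) = min(1, 0.000) = 0.000
(B ⊕ B) ⊕ ((B ⇒ A) ⇒ ((A ≡ B) ⊙ ¬(B ⊕ A))) = min(1, 0.238 + 0.000) = min(1, 0.238) = 0.238
A ⊕ ((B ⊕ B) ⊕ ((B ⇒ A) ⇒ ((A ≡ B) ⊙ ¬(B ⊕ A)))) = min(1, 0.677 + 0.238) = min(1, 0.915) = 0.915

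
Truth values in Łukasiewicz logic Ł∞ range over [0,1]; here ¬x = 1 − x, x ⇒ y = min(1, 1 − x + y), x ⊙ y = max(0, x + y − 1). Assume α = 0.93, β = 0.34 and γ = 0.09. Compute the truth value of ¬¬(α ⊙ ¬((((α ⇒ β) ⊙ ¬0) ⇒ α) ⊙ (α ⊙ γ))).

α ⇒ β = min(1, 1 − 0.93 + 0.34) = min(1, 0.41) = 0.41
¬0 = 1 − 0.00 = 1.00
(α ⇒ β) ⊙ ¬0 = max(0, 0.41 + 1.00 − 1) = max(0, 0.41) = 0.41
((α ⇒ β) ⊙ ¬0) ⇒ α = min(1, 1 − 0.41 + 0.93) = min(1, 1.52) = 1.00
α ⊙ γ = max(0, 0.93 + 0.09 − 1) = max(0, 0.02) = 0.02
(((α ⇒ β) ⊙ ¬0) ⇒ α) ⊙ (α ⊙ γ) = max(0, 1.00 + 0.02 − 1) = max(0, 0.02) = 0.02
¬((((α ⇒ β) ⊙ ¬0) ⇒ α) ⊙ (α ⊙ γ)) = 1 − 0.02 = 0.98
α ⊙ ¬((((α ⇒ β) ⊙ ¬0) ⇒ α) ⊙ (α ⊙ γ)) = max(0, 0.93 + 0.98 − 1) = max(0, 0.91) = 0.91
¬(α ⊙ ¬((((α ⇒ β) ⊙ ¬0) ⇒ α) ⊙ (α ⊙ γ))) = 1 − 0.91 = 0.09
¬¬(α ⊙ ¬((((α ⇒ β) ⊙ ¬0) ⇒ α) ⊙ (α ⊙ γ))) = 1 − 0.09 = 0.91

0.91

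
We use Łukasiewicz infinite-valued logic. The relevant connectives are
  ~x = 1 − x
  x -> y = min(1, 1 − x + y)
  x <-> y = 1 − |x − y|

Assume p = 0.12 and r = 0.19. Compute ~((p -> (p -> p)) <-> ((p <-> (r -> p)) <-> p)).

p -> p = min(1, 1 − 0.12 + 0.12) = min(1, 1.00) = 1.00
p -> (p -> p) = min(1, 1 − 0.12 + 1.00) = min(1, 1.88) = 1.00
r -> p = min(1, 1 − 0.19 + 0.12) = min(1, 0.93) = 0.93
p <-> (r -> p) = 1 − |0.12 − 0.93| = 1 − 0.81 = 0.19
(p <-> (r -> p)) <-> p = 1 − |0.19 − 0.12| = 1 − 0.07 = 0.93
(p -> (p -> p)) <-> ((p <-> (r -> p)) <-> p) = 1 − |1.00 − 0.93| = 1 − 0.07 = 0.93
~((p -> (p -> p)) <-> ((p <-> (r -> p)) <-> p)) = 1 − 0.93 = 0.07

0.07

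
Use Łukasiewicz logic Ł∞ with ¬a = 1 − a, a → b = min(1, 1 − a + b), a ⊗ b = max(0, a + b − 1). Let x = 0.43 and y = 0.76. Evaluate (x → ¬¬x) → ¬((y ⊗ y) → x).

0.09

¬x = 1 − 0.43 = 0.57
¬¬x = 1 − 0.57 = 0.43
x → ¬¬x = min(1, 1 − 0.43 + 0.43) = min(1, 1.00) = 1.00
y ⊗ y = max(0, 0.76 + 0.76 − 1) = max(0, 0.52) = 0.52
(y ⊗ y) → x = min(1, 1 − 0.52 + 0.43) = min(1, 0.91) = 0.91
¬((y ⊗ y) → x) = 1 − 0.91 = 0.09
(x → ¬¬x) → ¬((y ⊗ y) → x) = min(1, 1 − 1.00 + 0.09) = min(1, 0.09) = 0.09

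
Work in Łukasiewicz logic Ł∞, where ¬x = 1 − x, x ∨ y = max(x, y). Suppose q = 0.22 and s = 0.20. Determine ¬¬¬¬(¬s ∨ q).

0.80

¬s = 1 − 0.20 = 0.80
¬s ∨ q = max(0.80, 0.22) = 0.80
¬(¬s ∨ q) = 1 − 0.80 = 0.20
¬¬(¬s ∨ q) = 1 − 0.20 = 0.80
¬¬¬(¬s ∨ q) = 1 − 0.80 = 0.20
¬¬¬¬(¬s ∨ q) = 1 − 0.20 = 0.80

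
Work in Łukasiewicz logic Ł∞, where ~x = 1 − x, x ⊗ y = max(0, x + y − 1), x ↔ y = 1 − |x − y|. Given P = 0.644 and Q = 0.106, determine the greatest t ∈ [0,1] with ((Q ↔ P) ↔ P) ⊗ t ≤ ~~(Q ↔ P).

0.644

Q ↔ P = 1 − |0.106 − 0.644| = 1 − 0.538 = 0.462
(Q ↔ P) ↔ P = 1 − |0.462 − 0.644| = 1 − 0.182 = 0.818
So the left factor is (Q ↔ P) ↔ P = 0.818.
~(Q ↔ P) = 1 − 0.462 = 0.538
~~(Q ↔ P) = 1 − 0.538 = 0.462
So the right-hand bound is ~~(Q ↔ P) = 0.462.
The residuum of the Łukasiewicz t-norm gives the supremum: min(1, 1 − 0.818 + 0.462).
1 − 0.818 + 0.462 = 0.644, so t = min(1, 0.644) = 0.644.
Check: 0.818 ⊗ 0.644 = max(0, 0.462) = 0.462 ≤ 0.462.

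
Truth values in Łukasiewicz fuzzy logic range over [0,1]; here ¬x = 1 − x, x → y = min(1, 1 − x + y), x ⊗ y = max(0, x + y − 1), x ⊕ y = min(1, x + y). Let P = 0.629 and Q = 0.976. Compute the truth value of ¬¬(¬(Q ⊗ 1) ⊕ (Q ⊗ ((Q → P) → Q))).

1.000

Q ⊗ 1 = max(0, 0.976 + 1.000 − 1) = max(0, 0.976) = 0.976
¬(Q ⊗ 1) = 1 − 0.976 = 0.024
Q → P = min(1, 1 − 0.976 + 0.629) = min(1, 0.653) = 0.653
(Q → P) → Q = min(1, 1 − 0.653 + 0.976) = min(1, 1.323) = 1.000
Q ⊗ ((Q → P) → Q) = max(0, 0.976 + 1.000 − 1) = max(0, 0.976) = 0.976
¬(Q ⊗ 1) ⊕ (Q ⊗ ((Q → P) → Q)) = min(1, 0.024 + 0.976) = min(1, 1.000) = 1.000
¬(¬(Q ⊗ 1) ⊕ (Q ⊗ ((Q → P) → Q))) = 1 − 1.000 = 0.000
¬¬(¬(Q ⊗ 1) ⊕ (Q ⊗ ((Q → P) → Q))) = 1 − 0.000 = 1.000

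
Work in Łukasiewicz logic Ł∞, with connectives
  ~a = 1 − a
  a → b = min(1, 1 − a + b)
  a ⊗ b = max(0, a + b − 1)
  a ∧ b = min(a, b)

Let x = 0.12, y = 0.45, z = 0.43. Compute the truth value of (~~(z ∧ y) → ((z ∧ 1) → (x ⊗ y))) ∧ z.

z ∧ y = min(0.43, 0.45) = 0.43
~(z ∧ y) = 1 − 0.43 = 0.57
~~(z ∧ y) = 1 − 0.57 = 0.43
z ∧ 1 = min(0.43, 1.00) = 0.43
x ⊗ y = max(0, 0.12 + 0.45 − 1) = max(0, -0.43) = 0.00
(z ∧ 1) → (x ⊗ y) = min(1, 1 − 0.43 + 0.00) = min(1, 0.57) = 0.57
~~(z ∧ y) → ((z ∧ 1) → (x ⊗ y)) = min(1, 1 − 0.43 + 0.57) = min(1, 1.14) = 1.00
(~~(z ∧ y) → ((z ∧ 1) → (x ⊗ y))) ∧ z = min(1.00, 0.43) = 0.43

0.43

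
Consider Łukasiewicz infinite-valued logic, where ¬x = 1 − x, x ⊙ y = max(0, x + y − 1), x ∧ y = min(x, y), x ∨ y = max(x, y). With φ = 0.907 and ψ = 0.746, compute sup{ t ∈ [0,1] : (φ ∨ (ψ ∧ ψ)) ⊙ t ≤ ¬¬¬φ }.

ψ ∧ ψ = min(0.746, 0.746) = 0.746
φ ∨ (ψ ∧ ψ) = max(0.907, 0.746) = 0.907
So the left factor is φ ∨ (ψ ∧ ψ) = 0.907.
¬φ = 1 − 0.907 = 0.093
¬¬φ = 1 − 0.093 = 0.907
¬¬¬φ = 1 − 0.907 = 0.093
So the right-hand bound is ¬¬¬φ = 0.093.
The residuum of the Łukasiewicz t-norm gives the supremum: min(1, 1 − 0.907 + 0.093).
1 − 0.907 + 0.093 = 0.186, so t = min(1, 0.186) = 0.186.
Check: 0.907 ⊙ 0.186 = max(0, 0.093) = 0.093 ≤ 0.093.

0.186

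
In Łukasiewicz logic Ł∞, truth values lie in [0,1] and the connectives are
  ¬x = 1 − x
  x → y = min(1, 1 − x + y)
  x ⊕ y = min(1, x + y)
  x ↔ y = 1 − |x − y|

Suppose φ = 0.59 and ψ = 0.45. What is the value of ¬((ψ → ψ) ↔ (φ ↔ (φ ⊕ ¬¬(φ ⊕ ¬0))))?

0.41

ψ → ψ = min(1, 1 − 0.45 + 0.45) = min(1, 1.00) = 1.00
¬0 = 1 − 0.00 = 1.00
φ ⊕ ¬0 = min(1, 0.59 + 1.00) = min(1, 1.59) = 1.00
¬(φ ⊕ ¬0) = 1 − 1.00 = 0.00
¬¬(φ ⊕ ¬0) = 1 − 0.00 = 1.00
φ ⊕ ¬¬(φ ⊕ ¬0) = min(1, 0.59 + 1.00) = min(1, 1.59) = 1.00
φ ↔ (φ ⊕ ¬¬(φ ⊕ ¬0)) = 1 − |0.59 − 1.00| = 1 − 0.41 = 0.59
(ψ → ψ) ↔ (φ ↔ (φ ⊕ ¬¬(φ ⊕ ¬0))) = 1 − |1.00 − 0.59| = 1 − 0.41 = 0.59
¬((ψ → ψ) ↔ (φ ↔ (φ ⊕ ¬¬(φ ⊕ ¬0)))) = 1 − 0.59 = 0.41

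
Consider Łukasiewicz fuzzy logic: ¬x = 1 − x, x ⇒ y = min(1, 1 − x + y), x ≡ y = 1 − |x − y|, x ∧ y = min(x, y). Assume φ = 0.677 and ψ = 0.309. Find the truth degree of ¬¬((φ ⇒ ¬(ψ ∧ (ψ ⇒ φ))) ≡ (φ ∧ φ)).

0.677

ψ ⇒ φ = min(1, 1 − 0.309 + 0.677) = min(1, 1.368) = 1.000
ψ ∧ (ψ ⇒ φ) = min(0.309, 1.000) = 0.309
¬(ψ ∧ (ψ ⇒ φ)) = 1 − 0.309 = 0.691
φ ⇒ ¬(ψ ∧ (ψ ⇒ φ)) = min(1, 1 − 0.677 + 0.691) = min(1, 1.014) = 1.000
φ ∧ φ = min(0.677, 0.677) = 0.677
(φ ⇒ ¬(ψ ∧ (ψ ⇒ φ))) ≡ (φ ∧ φ) = 1 − |1.000 − 0.677| = 1 − 0.323 = 0.677
¬((φ ⇒ ¬(ψ ∧ (ψ ⇒ φ))) ≡ (φ ∧ φ)) = 1 − 0.677 = 0.323
¬¬((φ ⇒ ¬(ψ ∧ (ψ ⇒ φ))) ≡ (φ ∧ φ)) = 1 − 0.323 = 0.677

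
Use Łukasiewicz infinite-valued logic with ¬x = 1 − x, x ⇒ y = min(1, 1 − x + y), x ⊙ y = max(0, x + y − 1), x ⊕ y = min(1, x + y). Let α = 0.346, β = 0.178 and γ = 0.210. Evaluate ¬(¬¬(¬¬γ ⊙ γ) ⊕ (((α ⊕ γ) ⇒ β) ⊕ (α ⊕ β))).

0.000

¬γ = 1 − 0.210 = 0.790
¬¬γ = 1 − 0.790 = 0.210
¬¬γ ⊙ γ = max(0, 0.210 + 0.210 − 1) = max(0, -0.580) = 0.000
¬(¬¬γ ⊙ γ) = 1 − 0.000 = 1.000
¬¬(¬¬γ ⊙ γ) = 1 − 1.000 = 0.000
α ⊕ γ = min(1, 0.346 + 0.210) = min(1, 0.556) = 0.556
(α ⊕ γ) ⇒ β = min(1, 1 − 0.556 + 0.178) = min(1, 0.622) = 0.622
α ⊕ β = min(1, 0.346 + 0.178) = min(1, 0.524) = 0.524
((α ⊕ γ) ⇒ β) ⊕ (α ⊕ β) = min(1, 0.622 + 0.524) = min(1, 1.146) = 1.000
¬¬(¬¬γ ⊙ γ) ⊕ (((α ⊕ γ) ⇒ β) ⊕ (α ⊕ β)) = min(1, 0.000 + 1.000) = min(1, 1.000) = 1.000
¬(¬¬(¬¬γ ⊙ γ) ⊕ (((α ⊕ γ) ⇒ β) ⊕ (α ⊕ β))) = 1 − 1.000 = 0.000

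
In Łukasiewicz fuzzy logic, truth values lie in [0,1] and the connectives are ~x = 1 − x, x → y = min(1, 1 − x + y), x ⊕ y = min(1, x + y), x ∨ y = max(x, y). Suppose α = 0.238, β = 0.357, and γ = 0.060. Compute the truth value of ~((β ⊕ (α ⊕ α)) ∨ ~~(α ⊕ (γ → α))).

α ⊕ α = min(1, 0.238 + 0.238) = min(1, 0.476) = 0.476
β ⊕ (α ⊕ α) = min(1, 0.357 + 0.476) = min(1, 0.833) = 0.833
γ → α = min(1, 1 − 0.060 + 0.238) = min(1, 1.178) = 1.000
α ⊕ (γ → α) = min(1, 0.238 + 1.000) = min(1, 1.238) = 1.000
~(α ⊕ (γ → α)) = 1 − 1.000 = 0.000
~~(α ⊕ (γ → α)) = 1 − 0.000 = 1.000
(β ⊕ (α ⊕ α)) ∨ ~~(α ⊕ (γ → α)) = max(0.833, 1.000) = 1.000
~((β ⊕ (α ⊕ α)) ∨ ~~(α ⊕ (γ → α))) = 1 − 1.000 = 0.000

0.000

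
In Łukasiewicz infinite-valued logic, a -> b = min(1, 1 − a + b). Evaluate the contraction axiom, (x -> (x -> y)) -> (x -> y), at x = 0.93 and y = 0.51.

0.93

x -> y = min(1, 1 − 0.93 + 0.51) = min(1, 0.58) = 0.58
x -> (x -> y) = min(1, 1 − 0.93 + 0.58) = min(1, 0.65) = 0.65
(x -> (x -> y)) -> (x -> y) = min(1, 1 − 0.65 + 0.58) = min(1, 0.93) = 0.93
(The value 0.93 < 1 shows this instance is not satisfied; fails in Ł∞ (the t-norm is not idempotent).)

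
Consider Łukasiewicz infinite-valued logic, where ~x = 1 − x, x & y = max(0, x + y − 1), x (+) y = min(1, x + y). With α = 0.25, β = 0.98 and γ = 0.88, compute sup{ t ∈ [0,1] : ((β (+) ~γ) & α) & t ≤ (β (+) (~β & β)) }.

~γ = 1 − 0.88 = 0.12
β (+) ~γ = min(1, 0.98 + 0.12) = min(1, 1.10) = 1.00
(β (+) ~γ) & α = max(0, 1.00 + 0.25 − 1) = max(0, 0.25) = 0.25
So the left factor is (β (+) ~γ) & α = 0.25.
~β = 1 − 0.98 = 0.02
~β & β = max(0, 0.02 + 0.98 − 1) = max(0, 0.00) = 0.00
β (+) (~β & β) = min(1, 0.98 + 0.00) = min(1, 0.98) = 0.98
So the right-hand bound is β (+) (~β & β) = 0.98.
The residuum of the Łukasiewicz t-norm gives the supremum: min(1, 1 − 0.25 + 0.98).
1 − 0.25 + 0.98 = 1.73, so t = min(1, 1.73) = 1.00.
Check: 0.25 & 1.00 = max(0, 0.25) = 0.25 ≤ 0.98.

1.00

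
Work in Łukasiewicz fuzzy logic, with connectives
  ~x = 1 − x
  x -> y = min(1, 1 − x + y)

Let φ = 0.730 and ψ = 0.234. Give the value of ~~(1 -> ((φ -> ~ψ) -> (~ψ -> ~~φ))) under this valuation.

~ψ = 1 − 0.234 = 0.766
φ -> ~ψ = min(1, 1 − 0.730 + 0.766) = min(1, 1.036) = 1.000
~φ = 1 − 0.730 = 0.270
~~φ = 1 − 0.270 = 0.730
~ψ -> ~~φ = min(1, 1 − 0.766 + 0.730) = min(1, 0.964) = 0.964
(φ -> ~ψ) -> (~ψ -> ~~φ) = min(1, 1 − 1.000 + 0.964) = min(1, 0.964) = 0.964
1 -> ((φ -> ~ψ) -> (~ψ -> ~~φ)) = min(1, 1 − 1.000 + 0.964) = min(1, 0.964) = 0.964
~(1 -> ((φ -> ~ψ) -> (~ψ -> ~~φ))) = 1 − 0.964 = 0.036
~~(1 -> ((φ -> ~ψ) -> (~ψ -> ~~φ))) = 1 − 0.036 = 0.964

0.964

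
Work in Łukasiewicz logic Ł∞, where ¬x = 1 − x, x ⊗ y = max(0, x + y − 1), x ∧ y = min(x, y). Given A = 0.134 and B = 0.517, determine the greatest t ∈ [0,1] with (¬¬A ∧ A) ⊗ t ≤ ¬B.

¬A = 1 − 0.134 = 0.866
¬¬A = 1 − 0.866 = 0.134
¬¬A ∧ A = min(0.134, 0.134) = 0.134
So the left factor is ¬¬A ∧ A = 0.134.
¬B = 1 − 0.517 = 0.483
So the right-hand bound is ¬B = 0.483.
The residuum of the Łukasiewicz t-norm gives the supremum: min(1, 1 − 0.134 + 0.483).
1 − 0.134 + 0.483 = 1.349, so t = min(1, 1.349) = 1.000.
Check: 0.134 ⊗ 1.000 = max(0, 0.134) = 0.134 ≤ 0.483.

1.000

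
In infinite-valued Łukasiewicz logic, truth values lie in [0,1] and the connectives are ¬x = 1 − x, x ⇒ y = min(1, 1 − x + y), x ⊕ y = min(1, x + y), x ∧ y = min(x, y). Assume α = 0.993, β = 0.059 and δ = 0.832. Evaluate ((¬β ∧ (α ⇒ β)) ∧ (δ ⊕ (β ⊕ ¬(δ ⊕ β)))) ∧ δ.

¬β = 1 − 0.059 = 0.941
α ⇒ β = min(1, 1 − 0.993 + 0.059) = min(1, 0.066) = 0.066
¬β ∧ (α ⇒ β) = min(0.941, 0.066) = 0.066
δ ⊕ β = min(1, 0.832 + 0.059) = min(1, 0.891) = 0.891
¬(δ ⊕ β) = 1 − 0.891 = 0.109
β ⊕ ¬(δ ⊕ β) = min(1, 0.059 + 0.109) = min(1, 0.168) = 0.168
δ ⊕ (β ⊕ ¬(δ ⊕ β)) = min(1, 0.832 + 0.168) = min(1, 1.000) = 1.000
(¬β ∧ (α ⇒ β)) ∧ (δ ⊕ (β ⊕ ¬(δ ⊕ β))) = min(0.066, 1.000) = 0.066
((¬β ∧ (α ⇒ β)) ∧ (δ ⊕ (β ⊕ ¬(δ ⊕ β)))) ∧ δ = min(0.066, 0.832) = 0.066

0.066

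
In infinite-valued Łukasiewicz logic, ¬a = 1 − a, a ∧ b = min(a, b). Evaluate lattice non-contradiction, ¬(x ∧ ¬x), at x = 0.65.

¬x = 1 − 0.65 = 0.35
x ∧ ¬x = min(0.65, 0.35) = 0.35
¬(x ∧ ¬x) = 1 − 0.35 = 0.65
(The value 0.65 < 1 shows this instance is not satisfied; not a Ł∞-tautology — its value is 1 − min(a, 1−a).)

0.65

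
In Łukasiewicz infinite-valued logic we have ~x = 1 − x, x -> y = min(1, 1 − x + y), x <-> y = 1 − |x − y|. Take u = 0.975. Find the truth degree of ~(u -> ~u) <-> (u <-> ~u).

~u = 1 − 0.975 = 0.025
u -> ~u = min(1, 1 − 0.975 + 0.025) = min(1, 0.050) = 0.050
~(u -> ~u) = 1 − 0.050 = 0.950
u <-> ~u = 1 − |0.975 − 0.025| = 1 − 0.950 = 0.050
~(u -> ~u) <-> (u <-> ~u) = 1 − |0.950 − 0.050| = 1 − 0.900 = 0.100

0.100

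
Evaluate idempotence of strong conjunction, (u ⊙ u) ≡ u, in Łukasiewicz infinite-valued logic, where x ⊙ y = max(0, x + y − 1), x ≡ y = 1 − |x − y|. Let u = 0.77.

u ⊙ u = max(0, 0.77 + 0.77 − 1) = max(0, 0.54) = 0.54
(u ⊙ u) ≡ u = 1 − |0.54 − 0.77| = 1 − 0.23 = 0.77
(The value 0.77 < 1 shows this instance is not satisfied; fails in Ł∞ since a ⊗ a = max(0, 2a−1) ≠ a in general.)

0.77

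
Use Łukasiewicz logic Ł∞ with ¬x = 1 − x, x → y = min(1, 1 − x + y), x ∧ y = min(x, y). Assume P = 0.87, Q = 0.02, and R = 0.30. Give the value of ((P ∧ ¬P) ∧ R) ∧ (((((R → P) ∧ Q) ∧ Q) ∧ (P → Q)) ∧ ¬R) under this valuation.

0.02

¬P = 1 − 0.87 = 0.13
P ∧ ¬P = min(0.87, 0.13) = 0.13
(P ∧ ¬P) ∧ R = min(0.13, 0.30) = 0.13
R → P = min(1, 1 − 0.30 + 0.87) = min(1, 1.57) = 1.00
(R → P) ∧ Q = min(1.00, 0.02) = 0.02
((R → P) ∧ Q) ∧ Q = min(0.02, 0.02) = 0.02
P → Q = min(1, 1 − 0.87 + 0.02) = min(1, 0.15) = 0.15
(((R → P) ∧ Q) ∧ Q) ∧ (P → Q) = min(0.02, 0.15) = 0.02
¬R = 1 − 0.30 = 0.70
((((R → P) ∧ Q) ∧ Q) ∧ (P → Q)) ∧ ¬R = min(0.02, 0.70) = 0.02
((P ∧ ¬P) ∧ R) ∧ (((((R → P) ∧ Q) ∧ Q) ∧ (P → Q)) ∧ ¬R) = min(0.13, 0.02) = 0.02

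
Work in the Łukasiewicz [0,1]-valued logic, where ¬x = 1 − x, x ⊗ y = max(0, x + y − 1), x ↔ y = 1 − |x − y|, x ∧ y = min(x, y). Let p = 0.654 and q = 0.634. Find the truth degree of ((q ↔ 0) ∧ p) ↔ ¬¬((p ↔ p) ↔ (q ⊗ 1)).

0.732

q ↔ 0 = 1 − |0.634 − 0.000| = 1 − 0.634 = 0.366
(q ↔ 0) ∧ p = min(0.366, 0.654) = 0.366
p ↔ p = 1 − |0.654 − 0.654| = 1 − 0.000 = 1.000
q ⊗ 1 = max(0, 0.634 + 1.000 − 1) = max(0, 0.634) = 0.634
(p ↔ p) ↔ (q ⊗ 1) = 1 − |1.000 − 0.634| = 1 − 0.366 = 0.634
¬((p ↔ p) ↔ (q ⊗ 1)) = 1 − 0.634 = 0.366
¬¬((p ↔ p) ↔ (q ⊗ 1)) = 1 − 0.366 = 0.634
((q ↔ 0) ∧ p) ↔ ¬¬((p ↔ p) ↔ (q ⊗ 1)) = 1 − |0.366 − 0.634| = 1 − 0.268 = 0.732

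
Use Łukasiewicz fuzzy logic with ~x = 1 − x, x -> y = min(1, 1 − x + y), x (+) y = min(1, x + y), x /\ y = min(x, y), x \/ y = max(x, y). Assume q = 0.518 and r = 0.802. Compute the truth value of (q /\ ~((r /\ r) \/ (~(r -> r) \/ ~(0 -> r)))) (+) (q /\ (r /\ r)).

0.716

r /\ r = min(0.802, 0.802) = 0.802
r -> r = min(1, 1 − 0.802 + 0.802) = min(1, 1.000) = 1.000
~(r -> r) = 1 − 1.000 = 0.000
0 -> r = min(1, 1 − 0.000 + 0.802) = min(1, 1.802) = 1.000
~(0 -> r) = 1 − 1.000 = 0.000
~(r -> r) \/ ~(0 -> r) = max(0.000, 0.000) = 0.000
(r /\ r) \/ (~(r -> r) \/ ~(0 -> r)) = max(0.802, 0.000) = 0.802
~((r /\ r) \/ (~(r -> r) \/ ~(0 -> r))) = 1 − 0.802 = 0.198
q /\ ~((r /\ r) \/ (~(r -> r) \/ ~(0 -> r))) = min(0.518, 0.198) = 0.198
q /\ (r /\ r) = min(0.518, 0.802) = 0.518
(q /\ ~((r /\ r) \/ (~(r -> r) \/ ~(0 -> r)))) (+) (q /\ (r /\ r)) = min(1, 0.198 + 0.518) = min(1, 0.716) = 0.716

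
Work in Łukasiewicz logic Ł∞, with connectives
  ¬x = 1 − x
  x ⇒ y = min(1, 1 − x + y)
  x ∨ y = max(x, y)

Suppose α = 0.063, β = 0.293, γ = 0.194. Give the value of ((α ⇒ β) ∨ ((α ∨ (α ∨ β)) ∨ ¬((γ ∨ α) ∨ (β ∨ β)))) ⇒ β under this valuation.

0.293

α ⇒ β = min(1, 1 − 0.063 + 0.293) = min(1, 1.230) = 1.000
α ∨ β = max(0.063, 0.293) = 0.293
α ∨ (α ∨ β) = max(0.063, 0.293) = 0.293
γ ∨ α = max(0.194, 0.063) = 0.194
β ∨ β = max(0.293, 0.293) = 0.293
(γ ∨ α) ∨ (β ∨ β) = max(0.194, 0.293) = 0.293
¬((γ ∨ α) ∨ (β ∨ β)) = 1 − 0.293 = 0.707
(α ∨ (α ∨ β)) ∨ ¬((γ ∨ α) ∨ (β ∨ β)) = max(0.293, 0.707) = 0.707
(α ⇒ β) ∨ ((α ∨ (α ∨ β)) ∨ ¬((γ ∨ α) ∨ (β ∨ β))) = max(1.000, 0.707) = 1.000
((α ⇒ β) ∨ ((α ∨ (α ∨ β)) ∨ ¬((γ ∨ α) ∨ (β ∨ β)))) ⇒ β = min(1, 1 − 1.000 + 0.293) = min(1, 0.293) = 0.293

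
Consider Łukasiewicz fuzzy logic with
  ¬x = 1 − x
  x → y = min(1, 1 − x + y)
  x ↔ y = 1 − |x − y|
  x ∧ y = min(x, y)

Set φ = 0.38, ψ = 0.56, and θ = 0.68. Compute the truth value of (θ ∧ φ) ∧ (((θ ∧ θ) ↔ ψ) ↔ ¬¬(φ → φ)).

θ ∧ φ = min(0.68, 0.38) = 0.38
θ ∧ θ = min(0.68, 0.68) = 0.68
(θ ∧ θ) ↔ ψ = 1 − |0.68 − 0.56| = 1 − 0.12 = 0.88
φ → φ = min(1, 1 − 0.38 + 0.38) = min(1, 1.00) = 1.00
¬(φ → φ) = 1 − 1.00 = 0.00
¬¬(φ → φ) = 1 − 0.00 = 1.00
((θ ∧ θ) ↔ ψ) ↔ ¬¬(φ → φ) = 1 − |0.88 − 1.00| = 1 − 0.12 = 0.88
(θ ∧ φ) ∧ (((θ ∧ θ) ↔ ψ) ↔ ¬¬(φ → φ)) = min(0.38, 0.88) = 0.38

0.38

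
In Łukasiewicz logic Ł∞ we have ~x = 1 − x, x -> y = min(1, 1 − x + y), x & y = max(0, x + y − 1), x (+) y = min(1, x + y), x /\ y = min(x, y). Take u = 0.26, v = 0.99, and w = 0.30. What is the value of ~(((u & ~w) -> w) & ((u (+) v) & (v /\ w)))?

0.70

~w = 1 − 0.30 = 0.70
u & ~w = max(0, 0.26 + 0.70 − 1) = max(0, -0.04) = 0.00
(u & ~w) -> w = min(1, 1 − 0.00 + 0.30) = min(1, 1.30) = 1.00
u (+) v = min(1, 0.26 + 0.99) = min(1, 1.25) = 1.00
v /\ w = min(0.99, 0.30) = 0.30
(u (+) v) & (v /\ w) = max(0, 1.00 + 0.30 − 1) = max(0, 0.30) = 0.30
((u & ~w) -> w) & ((u (+) v) & (v /\ w)) = max(0, 1.00 + 0.30 − 1) = max(0, 0.30) = 0.30
~(((u & ~w) -> w) & ((u (+) v) & (v /\ w))) = 1 − 0.30 = 0.70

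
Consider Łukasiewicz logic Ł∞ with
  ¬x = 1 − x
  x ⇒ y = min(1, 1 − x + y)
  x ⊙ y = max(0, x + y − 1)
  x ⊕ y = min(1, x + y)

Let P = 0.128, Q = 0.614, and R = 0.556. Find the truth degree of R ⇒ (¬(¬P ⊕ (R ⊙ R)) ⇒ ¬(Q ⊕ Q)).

1.000

¬P = 1 − 0.128 = 0.872
R ⊙ R = max(0, 0.556 + 0.556 − 1) = max(0, 0.112) = 0.112
¬P ⊕ (R ⊙ R) = min(1, 0.872 + 0.112) = min(1, 0.984) = 0.984
¬(¬P ⊕ (R ⊙ R)) = 1 − 0.984 = 0.016
Q ⊕ Q = min(1, 0.614 + 0.614) = min(1, 1.228) = 1.000
¬(Q ⊕ Q) = 1 − 1.000 = 0.000
¬(¬P ⊕ (R ⊙ R)) ⇒ ¬(Q ⊕ Q) = min(1, 1 − 0.016 + 0.000) = min(1, 0.984) = 0.984
R ⇒ (¬(¬P ⊕ (R ⊙ R)) ⇒ ¬(Q ⊕ Q)) = min(1, 1 − 0.556 + 0.984) = min(1, 1.428) = 1.000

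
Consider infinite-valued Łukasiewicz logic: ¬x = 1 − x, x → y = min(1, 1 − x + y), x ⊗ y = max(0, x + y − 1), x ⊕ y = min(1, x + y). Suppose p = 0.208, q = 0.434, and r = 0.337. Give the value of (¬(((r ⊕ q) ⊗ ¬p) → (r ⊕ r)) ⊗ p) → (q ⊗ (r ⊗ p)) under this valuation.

r ⊕ q = min(1, 0.337 + 0.434) = min(1, 0.771) = 0.771
¬p = 1 − 0.208 = 0.792
(r ⊕ q) ⊗ ¬p = max(0, 0.771 + 0.792 − 1) = max(0, 0.563) = 0.563
r ⊕ r = min(1, 0.337 + 0.337) = min(1, 0.674) = 0.674
((r ⊕ q) ⊗ ¬p) → (r ⊕ r) = min(1, 1 − 0.563 + 0.674) = min(1, 1.111) = 1.000
¬(((r ⊕ q) ⊗ ¬p) → (r ⊕ r)) = 1 − 1.000 = 0.000
¬(((r ⊕ q) ⊗ ¬p) → (r ⊕ r)) ⊗ p = max(0, 0.000 + 0.208 − 1) = max(0, -0.792) = 0.000
r ⊗ p = max(0, 0.337 + 0.208 − 1) = max(0, -0.455) = 0.000
q ⊗ (r ⊗ p) = max(0, 0.434 + 0.000 − 1) = max(0, -0.566) = 0.000
(¬(((r ⊕ q) ⊗ ¬p) → (r ⊕ r)) ⊗ p) → (q ⊗ (r ⊗ p)) = min(1, 1 − 0.000 + 0.000) = min(1, 1.000) = 1.000

1.000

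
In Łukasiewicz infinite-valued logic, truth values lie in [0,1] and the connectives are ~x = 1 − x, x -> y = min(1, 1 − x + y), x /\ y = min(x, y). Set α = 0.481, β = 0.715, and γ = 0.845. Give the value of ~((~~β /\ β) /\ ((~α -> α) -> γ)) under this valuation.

0.285

~β = 1 − 0.715 = 0.285
~~β = 1 − 0.285 = 0.715
~~β /\ β = min(0.715, 0.715) = 0.715
~α = 1 − 0.481 = 0.519
~α -> α = min(1, 1 − 0.519 + 0.481) = min(1, 0.962) = 0.962
(~α -> α) -> γ = min(1, 1 − 0.962 + 0.845) = min(1, 0.883) = 0.883
(~~β /\ β) /\ ((~α -> α) -> γ) = min(0.715, 0.883) = 0.715
~((~~β /\ β) /\ ((~α -> α) -> γ)) = 1 − 0.715 = 0.285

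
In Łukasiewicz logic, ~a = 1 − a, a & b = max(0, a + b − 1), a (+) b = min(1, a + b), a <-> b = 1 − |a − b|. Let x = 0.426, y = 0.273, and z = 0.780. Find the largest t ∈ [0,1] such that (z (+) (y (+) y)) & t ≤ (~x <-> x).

0.852

y (+) y = min(1, 0.273 + 0.273) = min(1, 0.546) = 0.546
z (+) (y (+) y) = min(1, 0.780 + 0.546) = min(1, 1.326) = 1.000
So the left factor is z (+) (y (+) y) = 1.000.
~x = 1 − 0.426 = 0.574
~x <-> x = 1 − |0.574 − 0.426| = 1 − 0.148 = 0.852
So the right-hand bound is ~x <-> x = 0.852.
The residuum of the Łukasiewicz t-norm gives the supremum: min(1, 1 − 1.000 + 0.852).
1 − 1.000 + 0.852 = 0.852, so t = min(1, 0.852) = 0.852.
Check: 1.000 & 0.852 = max(0, 0.852) = 0.852 ≤ 0.852.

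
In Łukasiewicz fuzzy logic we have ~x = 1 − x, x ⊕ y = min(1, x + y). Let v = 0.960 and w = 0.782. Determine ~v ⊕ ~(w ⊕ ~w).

0.040

~v = 1 − 0.960 = 0.040
~w = 1 − 0.782 = 0.218
w ⊕ ~w = min(1, 0.782 + 0.218) = min(1, 1.000) = 1.000
~(w ⊕ ~w) = 1 − 1.000 = 0.000
~v ⊕ ~(w ⊕ ~w) = min(1, 0.040 + 0.000) = min(1, 0.040) = 0.040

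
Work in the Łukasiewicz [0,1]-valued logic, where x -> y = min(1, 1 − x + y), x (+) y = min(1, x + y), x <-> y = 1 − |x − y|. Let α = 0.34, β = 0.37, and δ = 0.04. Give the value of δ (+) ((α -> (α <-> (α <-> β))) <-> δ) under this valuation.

α <-> β = 1 − |0.34 − 0.37| = 1 − 0.03 = 0.97
α <-> (α <-> β) = 1 − |0.34 − 0.97| = 1 − 0.63 = 0.37
α -> (α <-> (α <-> β)) = min(1, 1 − 0.34 + 0.37) = min(1, 1.03) = 1.00
(α -> (α <-> (α <-> β))) <-> δ = 1 − |1.00 − 0.04| = 1 − 0.96 = 0.04
δ (+) ((α -> (α <-> (α <-> β))) <-> δ) = min(1, 0.04 + 0.04) = min(1, 0.08) = 0.08

0.08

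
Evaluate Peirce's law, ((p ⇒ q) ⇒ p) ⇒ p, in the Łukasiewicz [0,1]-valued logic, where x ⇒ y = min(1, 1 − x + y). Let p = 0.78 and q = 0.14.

0.78

p ⇒ q = min(1, 1 − 0.78 + 0.14) = min(1, 0.36) = 0.36
(p ⇒ q) ⇒ p = min(1, 1 − 0.36 + 0.78) = min(1, 1.42) = 1.00
((p ⇒ q) ⇒ p) ⇒ p = min(1, 1 − 1.00 + 0.78) = min(1, 0.78) = 0.78
(The value 0.78 < 1 shows this instance is not satisfied; not a Ł∞-tautology in general.)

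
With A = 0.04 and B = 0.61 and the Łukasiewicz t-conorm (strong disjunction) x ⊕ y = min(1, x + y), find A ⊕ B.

A ⊕ B = min(1, 0.04 + 0.61) = min(1, 0.65) = 0.65
For comparison, the Gödel t-conorm max(x, y) would give 0.61.

0.65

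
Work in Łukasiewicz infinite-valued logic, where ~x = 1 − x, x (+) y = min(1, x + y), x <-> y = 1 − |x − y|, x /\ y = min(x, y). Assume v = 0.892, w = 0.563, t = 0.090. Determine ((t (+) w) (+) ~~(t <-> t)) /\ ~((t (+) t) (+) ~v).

0.712

t (+) w = min(1, 0.090 + 0.563) = min(1, 0.653) = 0.653
t <-> t = 1 − |0.090 − 0.090| = 1 − 0.000 = 1.000
~(t <-> t) = 1 − 1.000 = 0.000
~~(t <-> t) = 1 − 0.000 = 1.000
(t (+) w) (+) ~~(t <-> t) = min(1, 0.653 + 1.000) = min(1, 1.653) = 1.000
t (+) t = min(1, 0.090 + 0.090) = min(1, 0.180) = 0.180
~v = 1 − 0.892 = 0.108
(t (+) t) (+) ~v = min(1, 0.180 + 0.108) = min(1, 0.288) = 0.288
~((t (+) t) (+) ~v) = 1 − 0.288 = 0.712
((t (+) w) (+) ~~(t <-> t)) /\ ~((t (+) t) (+) ~v) = min(1.000, 0.712) = 0.712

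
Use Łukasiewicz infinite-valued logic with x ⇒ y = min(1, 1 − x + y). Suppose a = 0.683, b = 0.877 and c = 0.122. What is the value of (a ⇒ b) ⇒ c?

0.122

a ⇒ b = min(1, 1 − 0.683 + 0.877) = min(1, 1.194) = 1.000
(a ⇒ b) ⇒ c = min(1, 1 − 1.000 + 0.122) = min(1, 0.122) = 0.122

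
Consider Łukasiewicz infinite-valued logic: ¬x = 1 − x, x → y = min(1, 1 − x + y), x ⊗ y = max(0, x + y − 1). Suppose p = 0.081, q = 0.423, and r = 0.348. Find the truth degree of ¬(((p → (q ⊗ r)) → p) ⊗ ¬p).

0.919

q ⊗ r = max(0, 0.423 + 0.348 − 1) = max(0, -0.229) = 0.000
p → (q ⊗ r) = min(1, 1 − 0.081 + 0.000) = min(1, 0.919) = 0.919
(p → (q ⊗ r)) → p = min(1, 1 − 0.919 + 0.081) = min(1, 0.162) = 0.162
¬p = 1 − 0.081 = 0.919
((p → (q ⊗ r)) → p) ⊗ ¬p = max(0, 0.162 + 0.919 − 1) = max(0, 0.081) = 0.081
¬(((p → (q ⊗ r)) → p) ⊗ ¬p) = 1 − 0.081 = 0.919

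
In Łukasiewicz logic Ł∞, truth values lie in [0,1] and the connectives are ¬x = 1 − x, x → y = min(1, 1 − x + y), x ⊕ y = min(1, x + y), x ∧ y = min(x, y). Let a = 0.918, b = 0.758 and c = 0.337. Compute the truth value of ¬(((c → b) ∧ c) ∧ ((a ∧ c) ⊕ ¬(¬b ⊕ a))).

0.663

c → b = min(1, 1 − 0.337 + 0.758) = min(1, 1.421) = 1.000
(c → b) ∧ c = min(1.000, 0.337) = 0.337
a ∧ c = min(0.918, 0.337) = 0.337
¬b = 1 − 0.758 = 0.242
¬b ⊕ a = min(1, 0.242 + 0.918) = min(1, 1.160) = 1.000
¬(¬b ⊕ a) = 1 − 1.000 = 0.000
(a ∧ c) ⊕ ¬(¬b ⊕ a) = min(1, 0.337 + 0.000) = min(1, 0.337) = 0.337
((c → b) ∧ c) ∧ ((a ∧ c) ⊕ ¬(¬b ⊕ a)) = min(0.337, 0.337) = 0.337
¬(((c → b) ∧ c) ∧ ((a ∧ c) ⊕ ¬(¬b ⊕ a))) = 1 − 0.337 = 0.663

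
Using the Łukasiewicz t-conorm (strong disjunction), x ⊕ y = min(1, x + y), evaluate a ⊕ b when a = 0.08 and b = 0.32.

0.40

a ⊕ b = min(1, 0.08 + 0.32) = min(1, 0.40) = 0.40
For comparison, the Gödel t-conorm max(x, y) would give 0.32.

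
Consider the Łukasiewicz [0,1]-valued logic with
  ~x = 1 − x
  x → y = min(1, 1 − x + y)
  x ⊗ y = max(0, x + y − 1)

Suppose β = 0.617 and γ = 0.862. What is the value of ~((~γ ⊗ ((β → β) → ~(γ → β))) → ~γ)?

~γ = 1 − 0.862 = 0.138
β → β = min(1, 1 − 0.617 + 0.617) = min(1, 1.000) = 1.000
γ → β = min(1, 1 − 0.862 + 0.617) = min(1, 0.755) = 0.755
~(γ → β) = 1 − 0.755 = 0.245
(β → β) → ~(γ → β) = min(1, 1 − 1.000 + 0.245) = min(1, 0.245) = 0.245
~γ ⊗ ((β → β) → ~(γ → β)) = max(0, 0.138 + 0.245 − 1) = max(0, -0.617) = 0.000
(~γ ⊗ ((β → β) → ~(γ → β))) → ~γ = min(1, 1 − 0.000 + 0.138) = min(1, 1.138) = 1.000
~((~γ ⊗ ((β → β) → ~(γ → β))) → ~γ) = 1 − 1.000 = 0.000

0.000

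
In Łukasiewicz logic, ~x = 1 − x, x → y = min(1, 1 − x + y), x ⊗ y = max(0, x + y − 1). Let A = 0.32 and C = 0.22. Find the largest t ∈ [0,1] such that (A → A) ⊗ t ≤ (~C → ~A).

0.90

A → A = min(1, 1 − 0.32 + 0.32) = min(1, 1.00) = 1.00
So the left factor is A → A = 1.00.
~C = 1 − 0.22 = 0.78
~A = 1 − 0.32 = 0.68
~C → ~A = min(1, 1 − 0.78 + 0.68) = min(1, 0.90) = 0.90
So the right-hand bound is ~C → ~A = 0.90.
The residuum of the Łukasiewicz t-norm gives the supremum: min(1, 1 − 1.00 + 0.90).
1 − 1.00 + 0.90 = 0.90, so t = min(1, 0.90) = 0.90.
Check: 1.00 ⊗ 0.90 = max(0, 0.90) = 0.90 ≤ 0.90.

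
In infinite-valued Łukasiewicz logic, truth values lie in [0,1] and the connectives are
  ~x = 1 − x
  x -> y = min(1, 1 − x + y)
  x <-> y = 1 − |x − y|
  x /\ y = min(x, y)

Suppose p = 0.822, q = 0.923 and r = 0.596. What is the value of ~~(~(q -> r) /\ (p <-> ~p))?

0.327

q -> r = min(1, 1 − 0.923 + 0.596) = min(1, 0.673) = 0.673
~(q -> r) = 1 − 0.673 = 0.327
~p = 1 − 0.822 = 0.178
p <-> ~p = 1 − |0.822 − 0.178| = 1 − 0.644 = 0.356
~(q -> r) /\ (p <-> ~p) = min(0.327, 0.356) = 0.327
~(~(q -> r) /\ (p <-> ~p)) = 1 − 0.327 = 0.673
~~(~(q -> r) /\ (p <-> ~p)) = 1 − 0.673 = 0.327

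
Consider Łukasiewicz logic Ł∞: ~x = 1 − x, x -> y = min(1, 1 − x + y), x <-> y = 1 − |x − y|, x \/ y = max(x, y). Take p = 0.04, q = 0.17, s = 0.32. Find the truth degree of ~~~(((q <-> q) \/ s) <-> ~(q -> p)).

q <-> q = 1 − |0.17 − 0.17| = 1 − 0.00 = 1.00
(q <-> q) \/ s = max(1.00, 0.32) = 1.00
q -> p = min(1, 1 − 0.17 + 0.04) = min(1, 0.87) = 0.87
~(q -> p) = 1 − 0.87 = 0.13
((q <-> q) \/ s) <-> ~(q -> p) = 1 − |1.00 − 0.13| = 1 − 0.87 = 0.13
~(((q <-> q) \/ s) <-> ~(q -> p)) = 1 − 0.13 = 0.87
~~(((q <-> q) \/ s) <-> ~(q -> p)) = 1 − 0.87 = 0.13
~~~(((q <-> q) \/ s) <-> ~(q -> p)) = 1 − 0.13 = 0.87

0.87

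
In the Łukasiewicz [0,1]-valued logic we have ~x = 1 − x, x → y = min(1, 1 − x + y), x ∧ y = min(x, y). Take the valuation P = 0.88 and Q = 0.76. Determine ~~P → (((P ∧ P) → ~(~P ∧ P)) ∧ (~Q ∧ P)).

0.36

~P = 1 − 0.88 = 0.12
~~P = 1 − 0.12 = 0.88
P ∧ P = min(0.88, 0.88) = 0.88
~P ∧ P = min(0.12, 0.88) = 0.12
~(~P ∧ P) = 1 − 0.12 = 0.88
(P ∧ P) → ~(~P ∧ P) = min(1, 1 − 0.88 + 0.88) = min(1, 1.00) = 1.00
~Q = 1 − 0.76 = 0.24
~Q ∧ P = min(0.24, 0.88) = 0.24
((P ∧ P) → ~(~P ∧ P)) ∧ (~Q ∧ P) = min(1.00, 0.24) = 0.24
~~P → (((P ∧ P) → ~(~P ∧ P)) ∧ (~Q ∧ P)) = min(1, 1 − 0.88 + 0.24) = min(1, 0.36) = 0.36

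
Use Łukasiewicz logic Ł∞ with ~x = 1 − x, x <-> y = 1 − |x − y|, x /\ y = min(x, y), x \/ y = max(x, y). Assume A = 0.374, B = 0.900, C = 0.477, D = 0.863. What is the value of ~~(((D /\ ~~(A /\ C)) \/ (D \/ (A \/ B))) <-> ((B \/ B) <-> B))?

A /\ C = min(0.374, 0.477) = 0.374
~(A /\ C) = 1 − 0.374 = 0.626
~~(A /\ C) = 1 − 0.626 = 0.374
D /\ ~~(A /\ C) = min(0.863, 0.374) = 0.374
A \/ B = max(0.374, 0.900) = 0.900
D \/ (A \/ B) = max(0.863, 0.900) = 0.900
(D /\ ~~(A /\ C)) \/ (D \/ (A \/ B)) = max(0.374, 0.900) = 0.900
B \/ B = max(0.900, 0.900) = 0.900
(B \/ B) <-> B = 1 − |0.900 − 0.900| = 1 − 0.000 = 1.000
((D /\ ~~(A /\ C)) \/ (D \/ (A \/ B))) <-> ((B \/ B) <-> B) = 1 − |0.900 − 1.000| = 1 − 0.100 = 0.900
~(((D /\ ~~(A /\ C)) \/ (D \/ (A \/ B))) <-> ((B \/ B) <-> B)) = 1 − 0.900 = 0.100
~~(((D /\ ~~(A /\ C)) \/ (D \/ (A \/ B))) <-> ((B \/ B) <-> B)) = 1 − 0.100 = 0.900

0.900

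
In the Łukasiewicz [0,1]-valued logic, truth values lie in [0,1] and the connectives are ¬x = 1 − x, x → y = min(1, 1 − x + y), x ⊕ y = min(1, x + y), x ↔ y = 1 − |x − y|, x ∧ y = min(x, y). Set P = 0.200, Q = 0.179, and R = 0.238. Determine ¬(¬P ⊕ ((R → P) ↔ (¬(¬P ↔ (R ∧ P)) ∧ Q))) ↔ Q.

0.821

¬P = 1 − 0.200 = 0.800
R → P = min(1, 1 − 0.238 + 0.200) = min(1, 0.962) = 0.962
R ∧ P = min(0.238, 0.200) = 0.200
¬P ↔ (R ∧ P) = 1 − |0.800 − 0.200| = 1 − 0.600 = 0.400
¬(¬P ↔ (R ∧ P)) = 1 − 0.400 = 0.600
¬(¬P ↔ (R ∧ P)) ∧ Q = min(0.600, 0.179) = 0.179
(R → P) ↔ (¬(¬P ↔ (R ∧ P)) ∧ Q) = 1 − |0.962 − 0.179| = 1 − 0.783 = 0.217
¬P ⊕ ((R → P) ↔ (¬(¬P ↔ (R ∧ P)) ∧ Q)) = min(1, 0.800 + 0.217) = min(1, 1.017) = 1.000
¬(¬P ⊕ ((R → P) ↔ (¬(¬P ↔ (R ∧ P)) ∧ Q))) = 1 − 1.000 = 0.000
¬(¬P ⊕ ((R → P) ↔ (¬(¬P ↔ (R ∧ P)) ∧ Q))) ↔ Q = 1 − |0.000 − 0.179| = 1 − 0.179 = 0.821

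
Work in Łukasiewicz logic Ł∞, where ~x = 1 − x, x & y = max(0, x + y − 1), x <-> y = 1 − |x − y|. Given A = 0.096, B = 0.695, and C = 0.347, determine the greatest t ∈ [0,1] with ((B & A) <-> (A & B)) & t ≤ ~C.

B & A = max(0, 0.695 + 0.096 − 1) = max(0, -0.209) = 0.000
A & B = max(0, 0.096 + 0.695 − 1) = max(0, -0.209) = 0.000
(B & A) <-> (A & B) = 1 − |0.000 − 0.000| = 1 − 0.000 = 1.000
So the left factor is (B & A) <-> (A & B) = 1.000.
~C = 1 − 0.347 = 0.653
So the right-hand bound is ~C = 0.653.
The residuum of the Łukasiewicz t-norm gives the supremum: min(1, 1 − 1.000 + 0.653).
1 − 1.000 + 0.653 = 0.653, so t = min(1, 0.653) = 0.653.
Check: 1.000 & 0.653 = max(0, 0.653) = 0.653 ≤ 0.653.

0.653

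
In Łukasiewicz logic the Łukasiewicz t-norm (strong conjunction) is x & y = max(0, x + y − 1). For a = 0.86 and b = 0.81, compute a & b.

0.67

a & b = max(0, 0.86 + 0.81 − 1) = max(0, 0.67) = 0.67
For comparison, the Gödel (minimum) t-norm min(x, y) would give 0.81.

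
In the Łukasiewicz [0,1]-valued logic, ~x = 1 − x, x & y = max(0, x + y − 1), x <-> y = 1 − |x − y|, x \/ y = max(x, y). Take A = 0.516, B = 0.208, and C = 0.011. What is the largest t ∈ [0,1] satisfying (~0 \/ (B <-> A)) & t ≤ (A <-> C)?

~0 = 1 − 0.000 = 1.000
B <-> A = 1 − |0.208 − 0.516| = 1 − 0.308 = 0.692
~0 \/ (B <-> A) = max(1.000, 0.692) = 1.000
So the left factor is ~0 \/ (B <-> A) = 1.000.
A <-> C = 1 − |0.516 − 0.011| = 1 − 0.505 = 0.495
So the right-hand bound is A <-> C = 0.495.
The residuum of the Łukasiewicz t-norm gives the supremum: min(1, 1 − 1.000 + 0.495).
1 − 1.000 + 0.495 = 0.495, so t = min(1, 0.495) = 0.495.
Check: 1.000 & 0.495 = max(0, 0.495) = 0.495 ≤ 0.495.

0.495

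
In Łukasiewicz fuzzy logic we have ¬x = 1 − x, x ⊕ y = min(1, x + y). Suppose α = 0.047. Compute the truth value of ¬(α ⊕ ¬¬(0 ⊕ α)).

0 ⊕ α = min(1, 0.000 + 0.047) = min(1, 0.047) = 0.047
¬(0 ⊕ α) = 1 − 0.047 = 0.953
¬¬(0 ⊕ α) = 1 − 0.953 = 0.047
α ⊕ ¬¬(0 ⊕ α) = min(1, 0.047 + 0.047) = min(1, 0.094) = 0.094
¬(α ⊕ ¬¬(0 ⊕ α)) = 1 − 0.094 = 0.906

0.906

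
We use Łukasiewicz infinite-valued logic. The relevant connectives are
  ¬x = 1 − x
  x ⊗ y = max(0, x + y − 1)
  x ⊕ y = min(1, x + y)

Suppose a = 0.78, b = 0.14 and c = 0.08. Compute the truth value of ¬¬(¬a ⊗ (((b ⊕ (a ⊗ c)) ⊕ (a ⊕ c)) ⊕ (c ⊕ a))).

¬a = 1 − 0.78 = 0.22
a ⊗ c = max(0, 0.78 + 0.08 − 1) = max(0, -0.14) = 0.00
b ⊕ (a ⊗ c) = min(1, 0.14 + 0.00) = min(1, 0.14) = 0.14
a ⊕ c = min(1, 0.78 + 0.08) = min(1, 0.86) = 0.86
(b ⊕ (a ⊗ c)) ⊕ (a ⊕ c) = min(1, 0.14 + 0.86) = min(1, 1.00) = 1.00
c ⊕ a = min(1, 0.08 + 0.78) = min(1, 0.86) = 0.86
((b ⊕ (a ⊗ c)) ⊕ (a ⊕ c)) ⊕ (c ⊕ a) = min(1, 1.00 + 0.86) = min(1, 1.86) = 1.00
¬a ⊗ (((b ⊕ (a ⊗ c)) ⊕ (a ⊕ c)) ⊕ (c ⊕ a)) = max(0, 0.22 + 1.00 − 1) = max(0, 0.22) = 0.22
¬(¬a ⊗ (((b ⊕ (a ⊗ c)) ⊕ (a ⊕ c)) ⊕ (c ⊕ a))) = 1 − 0.22 = 0.78
¬¬(¬a ⊗ (((b ⊕ (a ⊗ c)) ⊕ (a ⊕ c)) ⊕ (c ⊕ a))) = 1 − 0.78 = 0.22

0.22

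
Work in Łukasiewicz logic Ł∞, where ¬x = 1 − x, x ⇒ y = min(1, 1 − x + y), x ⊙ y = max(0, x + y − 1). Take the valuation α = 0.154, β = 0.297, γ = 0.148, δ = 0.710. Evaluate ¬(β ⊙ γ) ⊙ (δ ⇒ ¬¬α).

0.444

β ⊙ γ = max(0, 0.297 + 0.148 − 1) = max(0, -0.555) = 0.000
¬(β ⊙ γ) = 1 − 0.000 = 1.000
¬α = 1 − 0.154 = 0.846
¬¬α = 1 − 0.846 = 0.154
δ ⇒ ¬¬α = min(1, 1 − 0.710 + 0.154) = min(1, 0.444) = 0.444
¬(β ⊙ γ) ⊙ (δ ⇒ ¬¬α) = max(0, 1.000 + 0.444 − 1) = max(0, 0.444) = 0.444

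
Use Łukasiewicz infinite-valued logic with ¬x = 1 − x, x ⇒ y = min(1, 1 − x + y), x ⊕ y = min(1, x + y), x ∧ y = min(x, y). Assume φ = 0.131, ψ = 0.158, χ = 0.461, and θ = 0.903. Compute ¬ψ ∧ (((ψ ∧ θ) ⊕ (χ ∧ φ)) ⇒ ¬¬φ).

¬ψ = 1 − 0.158 = 0.842
ψ ∧ θ = min(0.158, 0.903) = 0.158
χ ∧ φ = min(0.461, 0.131) = 0.131
(ψ ∧ θ) ⊕ (χ ∧ φ) = min(1, 0.158 + 0.131) = min(1, 0.289) = 0.289
¬φ = 1 − 0.131 = 0.869
¬¬φ = 1 − 0.869 = 0.131
((ψ ∧ θ) ⊕ (χ ∧ φ)) ⇒ ¬¬φ = min(1, 1 − 0.289 + 0.131) = min(1, 0.842) = 0.842
¬ψ ∧ (((ψ ∧ θ) ⊕ (χ ∧ φ)) ⇒ ¬¬φ) = min(0.842, 0.842) = 0.842

0.842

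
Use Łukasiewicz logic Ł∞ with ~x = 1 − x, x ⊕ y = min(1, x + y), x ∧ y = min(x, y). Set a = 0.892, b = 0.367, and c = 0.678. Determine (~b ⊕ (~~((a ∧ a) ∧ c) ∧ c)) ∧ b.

~b = 1 − 0.367 = 0.633
a ∧ a = min(0.892, 0.892) = 0.892
(a ∧ a) ∧ c = min(0.892, 0.678) = 0.678
~((a ∧ a) ∧ c) = 1 − 0.678 = 0.322
~~((a ∧ a) ∧ c) = 1 − 0.322 = 0.678
~~((a ∧ a) ∧ c) ∧ c = min(0.678, 0.678) = 0.678
~b ⊕ (~~((a ∧ a) ∧ c) ∧ c) = min(1, 0.633 + 0.678) = min(1, 1.311) = 1.000
(~b ⊕ (~~((a ∧ a) ∧ c) ∧ c)) ∧ b = min(1.000, 0.367) = 0.367

0.367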